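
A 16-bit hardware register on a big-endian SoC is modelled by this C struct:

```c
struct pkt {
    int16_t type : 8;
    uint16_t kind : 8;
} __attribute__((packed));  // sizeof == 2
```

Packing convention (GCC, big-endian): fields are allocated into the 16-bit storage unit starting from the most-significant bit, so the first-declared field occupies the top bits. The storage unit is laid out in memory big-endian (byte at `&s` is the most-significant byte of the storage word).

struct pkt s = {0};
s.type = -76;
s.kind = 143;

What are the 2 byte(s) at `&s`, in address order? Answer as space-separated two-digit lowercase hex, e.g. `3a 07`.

[8+:8] type=-76 & 0xff = 0xb4; word=0xb400
[0+:8] kind=143 & 0xff = 0x8f; word=0xb48f
word = 0xb48f → big-endian bytes:
  [0]=0xb4  [1]=0x8f

b4 8f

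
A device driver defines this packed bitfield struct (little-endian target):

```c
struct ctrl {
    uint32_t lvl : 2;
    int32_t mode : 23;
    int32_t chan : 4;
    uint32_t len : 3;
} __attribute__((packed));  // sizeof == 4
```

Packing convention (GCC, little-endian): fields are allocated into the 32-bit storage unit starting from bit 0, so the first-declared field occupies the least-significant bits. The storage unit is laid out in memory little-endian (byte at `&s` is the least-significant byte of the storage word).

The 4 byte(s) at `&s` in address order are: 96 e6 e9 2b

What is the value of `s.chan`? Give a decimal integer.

[0]=0x96 [1]=0xe6 [2]=0xe9 [3]=0x2b (little-endian) → word 0x2be9e696
lvl [0+:2] = (word>>0) & 0x3 = 2
mode [2+:23] = (word>>2) & 0x7fffff = 8026533
chan [25+:4] = (word>>25) & 0xf = 5  ←
len [29+:3] = (word>>29) & 0x7 = 1
chan signed 4b, MSB=0: value = 5

5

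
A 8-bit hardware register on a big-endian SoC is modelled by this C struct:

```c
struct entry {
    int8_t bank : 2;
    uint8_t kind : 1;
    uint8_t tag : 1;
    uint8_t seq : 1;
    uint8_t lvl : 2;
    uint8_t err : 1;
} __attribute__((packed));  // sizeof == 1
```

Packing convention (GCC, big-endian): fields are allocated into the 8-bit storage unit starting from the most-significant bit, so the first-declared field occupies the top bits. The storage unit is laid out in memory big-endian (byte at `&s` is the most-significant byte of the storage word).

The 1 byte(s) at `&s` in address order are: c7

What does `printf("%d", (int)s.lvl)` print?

3

[0]=0xc7 (big-endian) → word 0xc7
bank:2 @ bit 6 → (0xc7>>6)&0x3 = 0x3
kind:1 @ bit 5 → (0xc7>>5)&0x1 = 0x0
tag:1 @ bit 4 → (0xc7>>4)&0x1 = 0x0
seq:1 @ bit 3 → (0xc7>>3)&0x1 = 0x0
lvl:2 @ bit 1 → (0xc7>>1)&0x3 = 0x3  ←
err:1 @ bit 0 → (0xc7>>0)&0x1 = 0x1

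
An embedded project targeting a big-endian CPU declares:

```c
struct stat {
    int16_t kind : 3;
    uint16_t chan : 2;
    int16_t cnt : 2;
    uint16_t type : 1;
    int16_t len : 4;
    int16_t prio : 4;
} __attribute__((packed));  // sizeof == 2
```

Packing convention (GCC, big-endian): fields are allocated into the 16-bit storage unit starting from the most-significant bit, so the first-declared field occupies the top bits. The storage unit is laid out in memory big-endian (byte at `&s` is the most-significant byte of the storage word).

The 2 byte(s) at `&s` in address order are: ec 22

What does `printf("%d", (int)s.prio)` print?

[0]=0xec [1]=0x22 (big-endian) → word 0xec22
kind [13+:3] = (word>>13) & 0x7 = 7
chan [11+:2] = (word>>11) & 0x3 = 1
cnt [9+:2] = (word>>9) & 0x3 = 2
type [8+:1] = (word>>8) & 0x1 = 0
len [4+:4] = (word>>4) & 0xf = 2
prio [0+:4] = (word>>0) & 0xf = 2  ←
prio signed 4b, MSB=0: value = 2

2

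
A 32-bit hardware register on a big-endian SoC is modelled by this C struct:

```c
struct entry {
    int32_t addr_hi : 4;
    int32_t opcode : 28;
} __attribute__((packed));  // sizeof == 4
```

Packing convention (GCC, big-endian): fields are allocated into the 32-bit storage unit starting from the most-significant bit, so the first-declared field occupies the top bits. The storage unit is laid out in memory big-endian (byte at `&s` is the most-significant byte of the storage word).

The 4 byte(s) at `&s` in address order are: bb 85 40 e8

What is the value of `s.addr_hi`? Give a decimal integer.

-5

[0]=0xbb [1]=0x85 [2]=0x40 [3]=0xe8 (big-endian) → word 0xbb8540e8
addr_hi [28+:4] = (word>>28) & 0xf = 11  ←
opcode [0+:28] = (word>>0) & 0xfffffff = 193282280
addr_hi signed 4b, MSB=1: 11 - 16 = -5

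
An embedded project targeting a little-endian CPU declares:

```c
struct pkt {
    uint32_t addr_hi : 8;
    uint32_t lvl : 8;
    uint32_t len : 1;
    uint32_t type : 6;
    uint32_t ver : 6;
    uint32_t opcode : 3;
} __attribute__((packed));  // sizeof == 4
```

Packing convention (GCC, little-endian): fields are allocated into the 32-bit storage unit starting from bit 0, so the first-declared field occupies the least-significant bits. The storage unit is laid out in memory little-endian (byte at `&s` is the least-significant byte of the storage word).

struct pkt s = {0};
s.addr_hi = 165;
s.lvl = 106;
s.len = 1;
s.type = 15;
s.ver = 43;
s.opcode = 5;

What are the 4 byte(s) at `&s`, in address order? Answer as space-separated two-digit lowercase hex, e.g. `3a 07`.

a5 6a 9f b5

addr_hi:8 = 165 → 0xa5 << 0 → word 0x000000a5
lvl:8 = 106 → 0x6a << 8 → word 0x00006aa5
len:1 = 1 → 0x1 << 16 → word 0x00016aa5
type:6 = 15 → 0xf << 17 → word 0x001f6aa5
ver:6 = 43 → 0x2b << 23 → word 0x159f6aa5
opcode:3 = 5 → 0x5 << 29 → word 0xb59f6aa5
word = 0xb59f6aa5 → little-endian bytes:
  [0]=0xa5  [1]=0x6a  [2]=0x9f  [3]=0xb5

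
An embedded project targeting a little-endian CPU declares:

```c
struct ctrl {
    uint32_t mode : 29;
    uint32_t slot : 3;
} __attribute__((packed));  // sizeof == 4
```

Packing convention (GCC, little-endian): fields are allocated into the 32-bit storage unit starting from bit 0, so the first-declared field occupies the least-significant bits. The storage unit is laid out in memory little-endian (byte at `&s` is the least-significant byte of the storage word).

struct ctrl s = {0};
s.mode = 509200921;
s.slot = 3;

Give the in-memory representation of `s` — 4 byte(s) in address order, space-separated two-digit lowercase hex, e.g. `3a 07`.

19 ca 59 7e

[0+:29] mode=509200921 & 0x1fffffff = 0x1e59ca19; word=0x1e59ca19
[29+:3] slot=3 & 0x7 = 0x3; word=0x7e59ca19
word = 0x7e59ca19 → little-endian bytes:
  [0]=0x19  [1]=0xca  [2]=0x59  [3]=0x7e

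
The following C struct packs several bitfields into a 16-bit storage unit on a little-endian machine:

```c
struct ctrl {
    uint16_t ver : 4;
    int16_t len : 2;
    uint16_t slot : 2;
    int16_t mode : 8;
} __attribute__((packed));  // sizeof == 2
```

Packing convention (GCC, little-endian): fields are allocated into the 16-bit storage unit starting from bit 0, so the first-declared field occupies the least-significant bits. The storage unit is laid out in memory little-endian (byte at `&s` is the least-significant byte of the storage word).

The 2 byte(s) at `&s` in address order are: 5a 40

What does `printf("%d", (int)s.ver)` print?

10

[0]=0x5a [1]=0x40 (little-endian) → word 0x405a
ver [0+:4] = (word>>0) & 0xf = 10  ←
len [4+:2] = (word>>4) & 0x3 = 1
slot [6+:2] = (word>>6) & 0x3 = 1
mode [8+:8] = (word>>8) & 0xff = 64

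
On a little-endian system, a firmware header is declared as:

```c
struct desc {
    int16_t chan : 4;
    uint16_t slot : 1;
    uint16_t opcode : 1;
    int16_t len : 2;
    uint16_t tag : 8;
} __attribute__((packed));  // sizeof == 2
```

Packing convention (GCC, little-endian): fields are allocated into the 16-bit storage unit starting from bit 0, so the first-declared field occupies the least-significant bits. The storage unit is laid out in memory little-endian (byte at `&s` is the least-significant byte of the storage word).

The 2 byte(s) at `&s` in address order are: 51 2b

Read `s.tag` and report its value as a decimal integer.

43

[0]=0x51 [1]=0x2b (little-endian) → word 0x2b51
chan:4 @ bit 0 → (0x2b51>>0)&0xf = 0x1
slot:1 @ bit 4 → (0x2b51>>4)&0x1 = 0x1
opcode:1 @ bit 5 → (0x2b51>>5)&0x1 = 0x0
len:2 @ bit 6 → (0x2b51>>6)&0x3 = 0x1
tag:8 @ bit 8 → (0x2b51>>8)&0xff = 0x2b  ←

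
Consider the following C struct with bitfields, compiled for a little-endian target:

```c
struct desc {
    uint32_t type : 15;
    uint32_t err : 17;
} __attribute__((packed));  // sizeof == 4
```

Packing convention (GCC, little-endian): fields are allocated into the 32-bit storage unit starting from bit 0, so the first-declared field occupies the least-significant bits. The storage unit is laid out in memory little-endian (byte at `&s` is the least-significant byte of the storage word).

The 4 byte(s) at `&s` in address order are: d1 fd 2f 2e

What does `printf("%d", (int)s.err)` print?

23647

[0]=0xd1 [1]=0xfd [2]=0x2f [3]=0x2e (little-endian) → word 0x2e2ffdd1
type [0+:15] = (word>>0) & 0x7fff = 32209
err [15+:17] = (word>>15) & 0x1ffff = 23647  ←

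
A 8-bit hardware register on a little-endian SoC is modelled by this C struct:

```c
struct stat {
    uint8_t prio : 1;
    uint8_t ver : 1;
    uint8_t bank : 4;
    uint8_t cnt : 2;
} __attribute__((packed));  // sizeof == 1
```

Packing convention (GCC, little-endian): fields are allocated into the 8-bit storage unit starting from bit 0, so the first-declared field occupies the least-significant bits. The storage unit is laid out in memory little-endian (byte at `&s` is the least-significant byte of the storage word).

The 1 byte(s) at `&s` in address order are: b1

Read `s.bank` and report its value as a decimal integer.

12

[0]=0xb1 (little-endian) → word 0xb1
prio:1 @ bit 0 → (0xb1>>0)&0x1 = 0x1
ver:1 @ bit 1 → (0xb1>>1)&0x1 = 0x0
bank:4 @ bit 2 → (0xb1>>2)&0xf = 0xc  ←
cnt:2 @ bit 6 → (0xb1>>6)&0x3 = 0x2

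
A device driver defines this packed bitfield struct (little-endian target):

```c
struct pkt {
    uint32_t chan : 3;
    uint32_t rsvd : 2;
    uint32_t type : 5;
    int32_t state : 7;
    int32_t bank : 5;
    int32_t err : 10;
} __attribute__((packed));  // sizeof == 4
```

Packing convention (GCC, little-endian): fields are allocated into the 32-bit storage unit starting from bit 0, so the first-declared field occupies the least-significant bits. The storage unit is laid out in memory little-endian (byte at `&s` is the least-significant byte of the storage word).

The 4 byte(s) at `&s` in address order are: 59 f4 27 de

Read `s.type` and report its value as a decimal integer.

[0]=0x59 [1]=0xf4 [2]=0x27 [3]=0xde (little-endian) → word 0xde27f459
chan [0+:3] = (word>>0) & 0x7 = 1
rsvd [3+:2] = (word>>3) & 0x3 = 3
type [5+:5] = (word>>5) & 0x1f = 2  ←
state [10+:7] = (word>>10) & 0x7f = 125
bank [17+:5] = (word>>17) & 0x1f = 19
err [22+:10] = (word>>22) & 0x3ff = 888

2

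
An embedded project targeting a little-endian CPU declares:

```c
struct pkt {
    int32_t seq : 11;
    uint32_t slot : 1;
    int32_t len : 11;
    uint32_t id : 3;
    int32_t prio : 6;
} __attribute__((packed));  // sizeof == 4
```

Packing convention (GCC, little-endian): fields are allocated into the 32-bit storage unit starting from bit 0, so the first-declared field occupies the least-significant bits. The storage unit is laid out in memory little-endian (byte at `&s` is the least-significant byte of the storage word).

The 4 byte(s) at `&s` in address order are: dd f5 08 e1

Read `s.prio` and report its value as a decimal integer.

-8

[0]=0xdd [1]=0xf5 [2]=0x08 [3]=0xe1 (little-endian) → word 0xe108f5dd
seq [0+:11] = (word>>0) & 0x7ff = 1501
slot [11+:1] = (word>>11) & 0x1 = 0
len [12+:11] = (word>>12) & 0x7ff = 143
id [23+:3] = (word>>23) & 0x7 = 2
prio [26+:6] = (word>>26) & 0x3f = 56  ←
prio signed 6b, MSB=1: 56 - 64 = -8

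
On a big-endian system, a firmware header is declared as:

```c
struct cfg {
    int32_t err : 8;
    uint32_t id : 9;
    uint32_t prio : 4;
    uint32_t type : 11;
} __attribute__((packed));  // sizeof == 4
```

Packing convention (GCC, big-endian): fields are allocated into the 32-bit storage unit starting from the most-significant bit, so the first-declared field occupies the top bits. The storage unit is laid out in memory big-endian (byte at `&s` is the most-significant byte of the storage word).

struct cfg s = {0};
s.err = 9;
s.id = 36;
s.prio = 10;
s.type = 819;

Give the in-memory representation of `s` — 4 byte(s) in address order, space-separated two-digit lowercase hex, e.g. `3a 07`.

09 12 53 33

err (8b) val=9 bits=0x9 at bit 24: 0x09000000
id (9b) val=36 bits=0x24 at bit 15: 0x09120000
prio (4b) val=10 bits=0xa at bit 11: 0x09125000
type (11b) val=819 bits=0x333 at bit 0: 0x09125333
word = 0x09125333 → big-endian bytes:
  [0]=0x09  [1]=0x12  [2]=0x53  [3]=0x33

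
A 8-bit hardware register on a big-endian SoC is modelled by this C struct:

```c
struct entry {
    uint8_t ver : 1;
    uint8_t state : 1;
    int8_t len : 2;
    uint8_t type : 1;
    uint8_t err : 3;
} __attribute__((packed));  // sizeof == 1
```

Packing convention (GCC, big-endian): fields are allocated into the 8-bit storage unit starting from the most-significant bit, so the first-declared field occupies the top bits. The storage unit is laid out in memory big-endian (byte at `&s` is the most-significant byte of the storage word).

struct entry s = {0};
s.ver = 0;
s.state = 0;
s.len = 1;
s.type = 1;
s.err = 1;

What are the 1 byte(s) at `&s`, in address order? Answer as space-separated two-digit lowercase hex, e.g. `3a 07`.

19

[7+:1] ver=0 & 0x1 = 0x0; word=0x00
[6+:1] state=0 & 0x1 = 0x0; word=0x00
[4+:2] len=1 & 0x3 = 0x1; word=0x10
[3+:1] type=1 & 0x1 = 0x1; word=0x18
[0+:3] err=1 & 0x7 = 0x1; word=0x19
word = 0x19 → big-endian bytes:
  [0]=0x19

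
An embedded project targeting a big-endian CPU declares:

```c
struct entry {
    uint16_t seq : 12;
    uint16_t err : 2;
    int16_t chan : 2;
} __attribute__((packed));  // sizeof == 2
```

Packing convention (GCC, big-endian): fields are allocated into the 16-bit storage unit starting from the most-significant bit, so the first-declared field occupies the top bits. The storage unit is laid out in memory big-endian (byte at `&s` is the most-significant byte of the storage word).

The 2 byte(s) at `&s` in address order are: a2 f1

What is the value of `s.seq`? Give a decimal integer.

2607

[0]=0xa2 [1]=0xf1 (big-endian) → word 0xa2f1
seq:12 @ bit 4 → (0xa2f1>>4)&0xfff = 0xa2f  ←
err:2 @ bit 2 → (0xa2f1>>2)&0x3 = 0x0
chan:2 @ bit 0 → (0xa2f1>>0)&0x3 = 0x1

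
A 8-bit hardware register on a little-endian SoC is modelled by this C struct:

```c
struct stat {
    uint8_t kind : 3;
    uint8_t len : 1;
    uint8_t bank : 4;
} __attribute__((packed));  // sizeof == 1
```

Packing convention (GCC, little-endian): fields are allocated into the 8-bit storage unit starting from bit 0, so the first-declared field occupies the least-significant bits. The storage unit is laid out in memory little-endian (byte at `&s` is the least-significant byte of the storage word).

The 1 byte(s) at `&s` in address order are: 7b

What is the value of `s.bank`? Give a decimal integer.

7

[0]=0x7b (little-endian) → word 0x7b
kind:3 @ bit 0 → (0x7b>>0)&0x7 = 0x3
len:1 @ bit 3 → (0x7b>>3)&0x1 = 0x1
bank:4 @ bit 4 → (0x7b>>4)&0xf = 0x7  ←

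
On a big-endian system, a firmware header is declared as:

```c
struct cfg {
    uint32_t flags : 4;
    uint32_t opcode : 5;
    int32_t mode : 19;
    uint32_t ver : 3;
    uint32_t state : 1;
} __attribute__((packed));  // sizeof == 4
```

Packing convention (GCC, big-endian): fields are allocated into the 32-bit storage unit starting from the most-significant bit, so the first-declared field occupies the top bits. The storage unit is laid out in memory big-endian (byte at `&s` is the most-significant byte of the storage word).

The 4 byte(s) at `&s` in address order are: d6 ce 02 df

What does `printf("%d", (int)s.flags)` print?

13

[0]=0xd6 [1]=0xce [2]=0x02 [3]=0xdf (big-endian) → word 0xd6ce02df
flags [28+:4] = (word>>28) & 0xf = 13  ←
opcode [23+:5] = (word>>23) & 0x1f = 13
mode [4+:19] = (word>>4) & 0x7ffff = 319533
ver [1+:3] = (word>>1) & 0x7 = 7
state [0+:1] = (word>>0) & 0x1 = 1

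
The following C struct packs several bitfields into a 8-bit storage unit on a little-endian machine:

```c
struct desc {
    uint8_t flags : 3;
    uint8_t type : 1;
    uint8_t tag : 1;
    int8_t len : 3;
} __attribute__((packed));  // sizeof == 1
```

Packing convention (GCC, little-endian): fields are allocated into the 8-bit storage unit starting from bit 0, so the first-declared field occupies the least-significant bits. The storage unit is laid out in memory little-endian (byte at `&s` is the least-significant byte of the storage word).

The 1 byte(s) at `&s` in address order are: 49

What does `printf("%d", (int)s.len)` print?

2

[0]=0x49 (little-endian) → word 0x49
flags:3 @ bit 0 → (0x49>>0)&0x7 = 0x1
type:1 @ bit 3 → (0x49>>3)&0x1 = 0x1
tag:1 @ bit 4 → (0x49>>4)&0x1 = 0x0
len:3 @ bit 5 → (0x49>>5)&0x7 = 0x2  ←
len signed 3b, MSB=0: value = 2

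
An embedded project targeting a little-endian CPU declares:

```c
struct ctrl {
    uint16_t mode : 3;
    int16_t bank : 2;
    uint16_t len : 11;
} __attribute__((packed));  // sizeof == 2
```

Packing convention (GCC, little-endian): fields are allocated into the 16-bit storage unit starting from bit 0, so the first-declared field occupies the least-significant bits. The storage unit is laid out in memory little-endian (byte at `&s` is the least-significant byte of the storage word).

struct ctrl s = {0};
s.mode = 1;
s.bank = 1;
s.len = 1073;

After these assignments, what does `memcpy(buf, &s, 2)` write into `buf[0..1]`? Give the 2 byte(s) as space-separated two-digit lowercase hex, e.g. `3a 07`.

29 86

mode (3b) val=1 bits=0x1 at bit 0: 0x0001
bank (2b) val=1 bits=0x1 at bit 3: 0x0009
len (11b) val=1073 bits=0x431 at bit 5: 0x8629
word = 0x8629 → little-endian bytes:
  [0]=0x29  [1]=0x86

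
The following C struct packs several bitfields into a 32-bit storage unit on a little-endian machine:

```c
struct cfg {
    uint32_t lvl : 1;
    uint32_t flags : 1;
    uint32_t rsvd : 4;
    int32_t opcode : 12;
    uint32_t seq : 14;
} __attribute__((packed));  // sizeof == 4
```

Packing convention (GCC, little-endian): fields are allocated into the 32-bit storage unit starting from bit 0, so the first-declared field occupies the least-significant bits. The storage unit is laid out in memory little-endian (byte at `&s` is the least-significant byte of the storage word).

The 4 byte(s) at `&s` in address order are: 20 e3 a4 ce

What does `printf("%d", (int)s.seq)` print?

13225

[0]=0x20 [1]=0xe3 [2]=0xa4 [3]=0xce (little-endian) → word 0xcea4e320
lvl:1 @ bit 0 → (0xcea4e320>>0)&0x1 = 0x0
flags:1 @ bit 1 → (0xcea4e320>>1)&0x1 = 0x0
rsvd:4 @ bit 2 → (0xcea4e320>>2)&0xf = 0x8
opcode:12 @ bit 6 → (0xcea4e320>>6)&0xfff = 0x38c
seq:14 @ bit 18 → (0xcea4e320>>18)&0x3fff = 0x33a9  ←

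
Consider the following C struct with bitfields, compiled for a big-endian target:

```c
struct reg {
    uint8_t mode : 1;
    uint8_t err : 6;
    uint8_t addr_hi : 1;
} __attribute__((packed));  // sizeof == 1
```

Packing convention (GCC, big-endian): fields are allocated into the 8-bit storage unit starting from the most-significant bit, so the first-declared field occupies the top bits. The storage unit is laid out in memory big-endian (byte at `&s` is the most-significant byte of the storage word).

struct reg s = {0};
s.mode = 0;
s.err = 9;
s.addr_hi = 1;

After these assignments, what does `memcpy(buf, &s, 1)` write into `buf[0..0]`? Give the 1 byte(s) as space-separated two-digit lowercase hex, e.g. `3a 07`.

mode:1 = 0 → 0x0 << 7 → word 0x00
err:6 = 9 → 0x9 << 1 → word 0x12
addr_hi:1 = 1 → 0x1 << 0 → word 0x13
word = 0x13 → big-endian bytes:
  [0]=0x13

13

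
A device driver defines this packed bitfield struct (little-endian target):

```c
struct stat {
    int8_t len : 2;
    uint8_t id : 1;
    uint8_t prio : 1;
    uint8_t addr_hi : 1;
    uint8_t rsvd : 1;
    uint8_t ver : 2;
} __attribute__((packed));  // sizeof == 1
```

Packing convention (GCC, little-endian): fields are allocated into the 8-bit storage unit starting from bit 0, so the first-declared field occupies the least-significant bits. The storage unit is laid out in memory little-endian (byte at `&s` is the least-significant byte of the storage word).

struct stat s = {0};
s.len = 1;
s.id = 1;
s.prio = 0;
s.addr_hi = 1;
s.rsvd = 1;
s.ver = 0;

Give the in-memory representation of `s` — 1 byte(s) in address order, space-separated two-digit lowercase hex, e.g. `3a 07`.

35

len:2 = 1 → 0x1 << 0 → word 0x01
id:1 = 1 → 0x1 << 2 → word 0x05
prio:1 = 0 → 0x0 << 3 → word 0x05
addr_hi:1 = 1 → 0x1 << 4 → word 0x15
rsvd:1 = 1 → 0x1 << 5 → word 0x35
ver:2 = 0 → 0x0 << 6 → word 0x35
word = 0x35 → little-endian bytes:
  [0]=0x35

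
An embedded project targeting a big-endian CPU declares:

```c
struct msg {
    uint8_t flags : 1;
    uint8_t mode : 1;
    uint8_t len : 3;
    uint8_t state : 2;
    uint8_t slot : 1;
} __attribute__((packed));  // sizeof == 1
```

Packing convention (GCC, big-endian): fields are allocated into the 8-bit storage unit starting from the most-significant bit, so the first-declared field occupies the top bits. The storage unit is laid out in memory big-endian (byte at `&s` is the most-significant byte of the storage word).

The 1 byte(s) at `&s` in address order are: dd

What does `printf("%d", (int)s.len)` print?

[0]=0xdd (big-endian) → word 0xdd
flags:1 @ bit 7 → (0xdd>>7)&0x1 = 0x1
mode:1 @ bit 6 → (0xdd>>6)&0x1 = 0x1
len:3 @ bit 3 → (0xdd>>3)&0x7 = 0x3  ←
state:2 @ bit 1 → (0xdd>>1)&0x3 = 0x2
slot:1 @ bit 0 → (0xdd>>0)&0x1 = 0x1

3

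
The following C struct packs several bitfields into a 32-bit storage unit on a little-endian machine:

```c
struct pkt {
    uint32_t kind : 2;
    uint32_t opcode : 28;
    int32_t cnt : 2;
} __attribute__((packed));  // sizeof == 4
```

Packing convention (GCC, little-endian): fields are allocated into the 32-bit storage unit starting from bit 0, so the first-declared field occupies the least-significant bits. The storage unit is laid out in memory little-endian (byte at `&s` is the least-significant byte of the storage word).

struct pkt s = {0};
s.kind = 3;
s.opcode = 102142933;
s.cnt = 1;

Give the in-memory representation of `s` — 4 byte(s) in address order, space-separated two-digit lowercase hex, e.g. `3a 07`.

[0+:2] kind=3 & 0x3 = 0x3; word=0x00000003
[2+:28] opcode=102142933 & 0xfffffff = 0x61693d5; word=0x185a4f57
[30+:2] cnt=1 & 0x3 = 0x1; word=0x585a4f57
word = 0x585a4f57 → little-endian bytes:
  [0]=0x57  [1]=0x4f  [2]=0x5a  [3]=0x58

57 4f 5a 58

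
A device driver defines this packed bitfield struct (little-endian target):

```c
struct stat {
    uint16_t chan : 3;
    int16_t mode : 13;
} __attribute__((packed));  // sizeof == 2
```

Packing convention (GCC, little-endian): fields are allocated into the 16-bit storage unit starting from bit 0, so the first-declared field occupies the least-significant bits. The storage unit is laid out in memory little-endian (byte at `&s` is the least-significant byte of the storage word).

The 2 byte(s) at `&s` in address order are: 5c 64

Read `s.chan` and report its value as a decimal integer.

4

[0]=0x5c [1]=0x64 (little-endian) → word 0x645c
chan [0+:3] = (word>>0) & 0x7 = 4  ←
mode [3+:13] = (word>>3) & 0x1fff = 3211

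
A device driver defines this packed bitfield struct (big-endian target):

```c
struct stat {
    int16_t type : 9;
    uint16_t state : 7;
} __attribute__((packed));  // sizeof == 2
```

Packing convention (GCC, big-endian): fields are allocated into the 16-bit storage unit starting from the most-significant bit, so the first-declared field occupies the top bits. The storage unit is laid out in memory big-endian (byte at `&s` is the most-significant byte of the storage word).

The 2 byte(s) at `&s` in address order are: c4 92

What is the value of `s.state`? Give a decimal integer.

[0]=0xc4 [1]=0x92 (big-endian) → word 0xc492
type:9 @ bit 7 → (0xc492>>7)&0x1ff = 0x189
state:7 @ bit 0 → (0xc492>>0)&0x7f = 0x12  ←

18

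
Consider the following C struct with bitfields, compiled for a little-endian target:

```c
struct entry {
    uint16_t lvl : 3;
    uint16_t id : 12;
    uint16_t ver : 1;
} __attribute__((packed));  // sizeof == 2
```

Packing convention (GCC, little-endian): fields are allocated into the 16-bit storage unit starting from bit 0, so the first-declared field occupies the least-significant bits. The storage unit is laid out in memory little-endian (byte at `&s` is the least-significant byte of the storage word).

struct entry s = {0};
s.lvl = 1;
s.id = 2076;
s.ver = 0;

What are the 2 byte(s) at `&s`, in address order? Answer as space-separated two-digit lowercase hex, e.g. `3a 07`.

lvl (3b) val=1 bits=0x1 at bit 0: 0x0001
id (12b) val=2076 bits=0x81c at bit 3: 0x40e1
ver (1b) val=0 bits=0x0 at bit 15: 0x40e1
word = 0x40e1 → little-endian bytes:
  [0]=0xe1  [1]=0x40

e1 40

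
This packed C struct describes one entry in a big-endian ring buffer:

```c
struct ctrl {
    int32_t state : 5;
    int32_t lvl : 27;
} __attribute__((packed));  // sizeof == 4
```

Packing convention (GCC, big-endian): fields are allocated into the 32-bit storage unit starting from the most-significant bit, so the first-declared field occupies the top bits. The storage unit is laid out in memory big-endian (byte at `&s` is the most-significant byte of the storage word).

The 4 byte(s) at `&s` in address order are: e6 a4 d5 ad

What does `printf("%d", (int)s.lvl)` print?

[0]=0xe6 [1]=0xa4 [2]=0xd5 [3]=0xad (big-endian) → word 0xe6a4d5ad
state:5 @ bit 27 → (0xe6a4d5ad>>27)&0x1f = 0x1c
lvl:27 @ bit 0 → (0xe6a4d5ad>>0)&0x7ffffff = 0x6a4d5ad  ←
lvl signed 27b, MSB=1: 111465901 - 134217728 = -22751827

-22751827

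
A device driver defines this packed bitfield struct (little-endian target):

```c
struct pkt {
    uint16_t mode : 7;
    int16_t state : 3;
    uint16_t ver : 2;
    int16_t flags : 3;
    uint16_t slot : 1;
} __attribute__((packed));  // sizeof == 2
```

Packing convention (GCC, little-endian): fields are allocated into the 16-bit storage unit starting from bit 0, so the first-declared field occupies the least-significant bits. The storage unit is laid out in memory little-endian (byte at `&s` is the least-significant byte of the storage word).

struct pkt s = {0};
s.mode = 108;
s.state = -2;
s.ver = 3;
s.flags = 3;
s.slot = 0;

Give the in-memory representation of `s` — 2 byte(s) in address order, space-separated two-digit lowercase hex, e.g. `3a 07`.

6c 3f

[0+:7] mode=108 & 0x7f = 0x6c; word=0x006c
[7+:3] state=-2 & 0x7 = 0x6; word=0x036c
[10+:2] ver=3 & 0x3 = 0x3; word=0x0f6c
[12+:3] flags=3 & 0x7 = 0x3; word=0x3f6c
[15+:1] slot=0 & 0x1 = 0x0; word=0x3f6c
word = 0x3f6c → little-endian bytes:
  [0]=0x6c  [1]=0x3f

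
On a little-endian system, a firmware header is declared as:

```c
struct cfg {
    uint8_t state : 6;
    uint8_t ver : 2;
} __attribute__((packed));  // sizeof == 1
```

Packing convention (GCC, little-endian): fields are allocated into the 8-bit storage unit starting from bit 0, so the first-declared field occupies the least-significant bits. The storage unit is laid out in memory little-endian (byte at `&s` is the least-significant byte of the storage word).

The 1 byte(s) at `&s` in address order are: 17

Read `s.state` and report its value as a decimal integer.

[0]=0x17 (little-endian) → word 0x17
state:6 @ bit 0 → (0x17>>0)&0x3f = 0x17  ←
ver:2 @ bit 6 → (0x17>>6)&0x3 = 0x0

23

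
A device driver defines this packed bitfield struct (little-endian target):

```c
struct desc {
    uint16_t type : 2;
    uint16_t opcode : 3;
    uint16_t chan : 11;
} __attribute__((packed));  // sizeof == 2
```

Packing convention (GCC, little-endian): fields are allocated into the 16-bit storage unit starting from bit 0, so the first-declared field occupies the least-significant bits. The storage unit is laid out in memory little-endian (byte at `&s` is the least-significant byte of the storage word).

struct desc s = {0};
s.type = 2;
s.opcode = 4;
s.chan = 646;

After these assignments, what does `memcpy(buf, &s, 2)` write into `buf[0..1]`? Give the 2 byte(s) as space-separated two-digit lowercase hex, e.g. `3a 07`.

type:2 = 2 → 0x2 << 0 → word 0x0002
opcode:3 = 4 → 0x4 << 2 → word 0x0012
chan:11 = 646 → 0x286 << 5 → word 0x50d2
word = 0x50d2 → little-endian bytes:
  [0]=0xd2  [1]=0x50

d2 50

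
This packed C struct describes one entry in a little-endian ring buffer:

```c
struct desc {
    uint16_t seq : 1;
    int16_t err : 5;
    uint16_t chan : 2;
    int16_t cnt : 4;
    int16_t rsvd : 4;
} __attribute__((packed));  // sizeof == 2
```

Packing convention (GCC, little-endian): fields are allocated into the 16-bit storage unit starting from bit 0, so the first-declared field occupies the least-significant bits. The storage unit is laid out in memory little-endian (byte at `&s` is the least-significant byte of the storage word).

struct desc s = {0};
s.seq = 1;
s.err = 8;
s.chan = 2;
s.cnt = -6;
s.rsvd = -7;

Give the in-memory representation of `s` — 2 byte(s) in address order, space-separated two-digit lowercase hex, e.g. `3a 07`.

seq:1 = 1 → 0x1 << 0 → word 0x0001
err:5 = 8 → 0x8 << 1 → word 0x0011
chan:2 = 2 → 0x2 << 6 → word 0x0091
cnt:4 = -6 → 0xa << 8 → word 0x0a91
rsvd:4 = -7 → 0x9 << 12 → word 0x9a91
word = 0x9a91 → little-endian bytes:
  [0]=0x91  [1]=0x9a

91 9a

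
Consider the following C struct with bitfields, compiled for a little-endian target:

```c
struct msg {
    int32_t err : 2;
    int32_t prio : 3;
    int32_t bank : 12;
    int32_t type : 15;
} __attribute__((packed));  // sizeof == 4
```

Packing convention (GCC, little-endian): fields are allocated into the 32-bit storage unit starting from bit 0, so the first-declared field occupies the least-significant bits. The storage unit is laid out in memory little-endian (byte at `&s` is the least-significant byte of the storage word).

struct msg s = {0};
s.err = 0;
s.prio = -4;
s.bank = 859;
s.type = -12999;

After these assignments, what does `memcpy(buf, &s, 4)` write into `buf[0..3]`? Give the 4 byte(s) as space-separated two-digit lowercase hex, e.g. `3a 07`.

[0+:2] err=0 & 0x3 = 0x0; word=0x00000000
[2+:3] prio=-4 & 0x7 = 0x4; word=0x00000010
[5+:12] bank=859 & 0xfff = 0x35b; word=0x00006b70
[17+:15] type=-12999 & 0x7fff = 0x4d39; word=0x9a726b70
word = 0x9a726b70 → little-endian bytes:
  [0]=0x70  [1]=0x6b  [2]=0x72  [3]=0x9a

70 6b 72 9a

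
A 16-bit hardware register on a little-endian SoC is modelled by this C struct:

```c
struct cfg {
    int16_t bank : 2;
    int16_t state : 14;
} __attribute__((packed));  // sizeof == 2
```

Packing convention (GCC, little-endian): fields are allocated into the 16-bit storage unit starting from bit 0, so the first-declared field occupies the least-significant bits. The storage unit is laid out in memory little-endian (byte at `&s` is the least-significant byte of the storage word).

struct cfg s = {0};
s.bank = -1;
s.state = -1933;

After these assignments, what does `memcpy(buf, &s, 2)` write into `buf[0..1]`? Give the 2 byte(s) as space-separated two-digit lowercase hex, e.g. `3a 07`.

[0+:2] bank=-1 & 0x3 = 0x3; word=0x0003
[2+:14] state=-1933 & 0x3fff = 0x3873; word=0xe1cf
word = 0xe1cf → little-endian bytes:
  [0]=0xcf  [1]=0xe1

cf e1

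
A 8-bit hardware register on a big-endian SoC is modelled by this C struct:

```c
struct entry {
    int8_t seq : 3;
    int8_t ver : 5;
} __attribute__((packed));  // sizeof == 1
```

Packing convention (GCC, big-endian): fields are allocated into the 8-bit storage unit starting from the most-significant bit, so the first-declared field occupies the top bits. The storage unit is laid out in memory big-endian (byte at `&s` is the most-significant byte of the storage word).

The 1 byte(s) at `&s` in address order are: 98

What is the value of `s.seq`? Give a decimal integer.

[0]=0x98 (big-endian) → word 0x98
seq [5+:3] = (word>>5) & 0x7 = 4  ←
ver [0+:5] = (word>>0) & 0x1f = 24
seq signed 3b, MSB=1: 4 - 8 = -4

-4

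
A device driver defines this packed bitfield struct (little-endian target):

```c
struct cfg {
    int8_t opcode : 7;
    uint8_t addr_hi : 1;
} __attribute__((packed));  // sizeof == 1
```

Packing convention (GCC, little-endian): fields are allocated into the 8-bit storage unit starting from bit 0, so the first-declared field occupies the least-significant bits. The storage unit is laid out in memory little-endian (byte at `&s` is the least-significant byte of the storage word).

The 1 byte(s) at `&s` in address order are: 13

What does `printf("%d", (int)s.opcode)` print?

19

[0]=0x13 (little-endian) → word 0x13
opcode:7 @ bit 0 → (0x13>>0)&0x7f = 0x13  ←
addr_hi:1 @ bit 7 → (0x13>>7)&0x1 = 0x0
opcode signed 7b, MSB=0: value = 19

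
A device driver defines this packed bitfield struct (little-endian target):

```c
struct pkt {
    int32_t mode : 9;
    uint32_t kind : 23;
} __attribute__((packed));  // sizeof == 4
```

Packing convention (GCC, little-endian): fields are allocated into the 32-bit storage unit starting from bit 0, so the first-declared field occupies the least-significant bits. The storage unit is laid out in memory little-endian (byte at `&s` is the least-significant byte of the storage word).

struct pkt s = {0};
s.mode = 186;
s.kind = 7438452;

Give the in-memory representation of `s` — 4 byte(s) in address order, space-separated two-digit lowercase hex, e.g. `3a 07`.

ba e8 00 e3

[0+:9] mode=186 & 0x1ff = 0xba; word=0x000000ba
[9+:23] kind=7438452 & 0x7fffff = 0x718074; word=0xe300e8ba
word = 0xe300e8ba → little-endian bytes:
  [0]=0xba  [1]=0xe8  [2]=0x00  [3]=0xe3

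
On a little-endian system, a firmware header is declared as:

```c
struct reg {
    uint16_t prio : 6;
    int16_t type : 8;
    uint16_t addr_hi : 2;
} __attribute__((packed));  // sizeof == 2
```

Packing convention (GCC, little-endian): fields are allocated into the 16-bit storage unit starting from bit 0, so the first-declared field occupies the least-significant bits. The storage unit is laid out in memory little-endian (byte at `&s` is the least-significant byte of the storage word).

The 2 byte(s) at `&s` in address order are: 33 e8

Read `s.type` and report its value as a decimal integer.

-96

[0]=0x33 [1]=0xe8 (little-endian) → word 0xe833
prio [0+:6] = (word>>0) & 0x3f = 51
type [6+:8] = (word>>6) & 0xff = 160  ←
addr_hi [14+:2] = (word>>14) & 0x3 = 3
type signed 8b, MSB=1: 160 - 256 = -96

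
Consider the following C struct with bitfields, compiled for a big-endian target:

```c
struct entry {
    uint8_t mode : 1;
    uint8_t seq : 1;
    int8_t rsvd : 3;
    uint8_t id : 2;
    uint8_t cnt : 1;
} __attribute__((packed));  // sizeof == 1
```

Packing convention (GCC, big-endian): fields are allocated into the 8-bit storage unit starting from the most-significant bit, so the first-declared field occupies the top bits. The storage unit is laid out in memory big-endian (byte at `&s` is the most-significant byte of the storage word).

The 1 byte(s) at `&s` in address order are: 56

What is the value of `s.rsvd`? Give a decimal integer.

2

[0]=0x56 (big-endian) → word 0x56
mode:1 @ bit 7 → (0x56>>7)&0x1 = 0x0
seq:1 @ bit 6 → (0x56>>6)&0x1 = 0x1
rsvd:3 @ bit 3 → (0x56>>3)&0x7 = 0x2  ←
id:2 @ bit 1 → (0x56>>1)&0x3 = 0x3
cnt:1 @ bit 0 → (0x56>>0)&0x1 = 0x0
rsvd signed 3b, MSB=0: value = 2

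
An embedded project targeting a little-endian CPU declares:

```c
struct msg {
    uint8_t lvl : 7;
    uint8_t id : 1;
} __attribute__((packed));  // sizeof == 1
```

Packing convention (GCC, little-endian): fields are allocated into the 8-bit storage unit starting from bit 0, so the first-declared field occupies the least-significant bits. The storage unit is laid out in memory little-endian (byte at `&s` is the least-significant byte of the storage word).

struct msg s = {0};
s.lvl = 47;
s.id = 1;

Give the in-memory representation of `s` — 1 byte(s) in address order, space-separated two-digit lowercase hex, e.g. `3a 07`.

lvl (7b) val=47 bits=0x2f at bit 0: 0x2f
id (1b) val=1 bits=0x1 at bit 7: 0xaf
word = 0xaf → little-endian bytes:
  [0]=0xaf

af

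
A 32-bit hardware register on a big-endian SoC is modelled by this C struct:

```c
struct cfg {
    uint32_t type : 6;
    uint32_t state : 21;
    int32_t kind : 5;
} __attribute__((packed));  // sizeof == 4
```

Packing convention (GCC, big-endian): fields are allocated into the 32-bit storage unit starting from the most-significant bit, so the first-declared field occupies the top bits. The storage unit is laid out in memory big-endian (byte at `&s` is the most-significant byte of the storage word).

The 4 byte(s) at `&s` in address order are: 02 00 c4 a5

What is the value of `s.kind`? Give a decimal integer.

5

[0]=0x02 [1]=0x00 [2]=0xc4 [3]=0xa5 (big-endian) → word 0x0200c4a5
type:6 @ bit 26 → (0x0200c4a5>>26)&0x3f = 0x0
state:21 @ bit 5 → (0x0200c4a5>>5)&0x1fffff = 0x100625
kind:5 @ bit 0 → (0x0200c4a5>>0)&0x1f = 0x5  ←
kind signed 5b, MSB=0: value = 5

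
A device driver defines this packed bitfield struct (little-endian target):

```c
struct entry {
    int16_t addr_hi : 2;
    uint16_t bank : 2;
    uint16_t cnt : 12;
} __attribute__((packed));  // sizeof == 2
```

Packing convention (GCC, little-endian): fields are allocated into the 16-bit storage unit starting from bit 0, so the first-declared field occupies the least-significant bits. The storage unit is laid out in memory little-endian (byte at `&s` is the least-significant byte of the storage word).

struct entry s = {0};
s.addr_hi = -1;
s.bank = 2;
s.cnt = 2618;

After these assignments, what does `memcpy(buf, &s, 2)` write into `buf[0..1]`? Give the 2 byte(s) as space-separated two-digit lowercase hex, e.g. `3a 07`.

addr_hi:2 = -1 → 0x3 << 0 → word 0x0003
bank:2 = 2 → 0x2 << 2 → word 0x000b
cnt:12 = 2618 → 0xa3a << 4 → word 0xa3ab
word = 0xa3ab → little-endian bytes:
  [0]=0xab  [1]=0xa3

ab a3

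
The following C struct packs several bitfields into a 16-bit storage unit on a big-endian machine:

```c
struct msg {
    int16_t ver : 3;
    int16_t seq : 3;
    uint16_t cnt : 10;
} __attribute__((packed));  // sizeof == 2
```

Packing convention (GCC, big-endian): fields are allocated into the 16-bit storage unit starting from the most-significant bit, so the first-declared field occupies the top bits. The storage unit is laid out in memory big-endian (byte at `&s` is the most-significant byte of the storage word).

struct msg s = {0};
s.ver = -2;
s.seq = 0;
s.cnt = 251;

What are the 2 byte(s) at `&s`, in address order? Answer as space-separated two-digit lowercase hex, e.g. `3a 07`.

[13+:3] ver=-2 & 0x7 = 0x6; word=0xc000
[10+:3] seq=0 & 0x7 = 0x0; word=0xc000
[0+:10] cnt=251 & 0x3ff = 0xfb; word=0xc0fb
word = 0xc0fb → big-endian bytes:
  [0]=0xc0  [1]=0xfb

c0 fb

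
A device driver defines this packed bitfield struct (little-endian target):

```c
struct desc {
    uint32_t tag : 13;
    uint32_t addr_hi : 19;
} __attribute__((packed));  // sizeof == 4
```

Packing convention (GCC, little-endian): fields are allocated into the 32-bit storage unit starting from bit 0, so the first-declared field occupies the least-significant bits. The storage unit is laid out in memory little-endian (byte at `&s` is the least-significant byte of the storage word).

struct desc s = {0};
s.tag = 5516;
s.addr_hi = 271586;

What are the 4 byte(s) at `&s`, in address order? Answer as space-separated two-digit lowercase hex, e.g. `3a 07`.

8c 55 9c 84

tag (13b) val=5516 bits=0x158c at bit 0: 0x0000158c
addr_hi (19b) val=271586 bits=0x424e2 at bit 13: 0x849c558c
word = 0x849c558c → little-endian bytes:
  [0]=0x8c  [1]=0x55  [2]=0x9c  [3]=0x84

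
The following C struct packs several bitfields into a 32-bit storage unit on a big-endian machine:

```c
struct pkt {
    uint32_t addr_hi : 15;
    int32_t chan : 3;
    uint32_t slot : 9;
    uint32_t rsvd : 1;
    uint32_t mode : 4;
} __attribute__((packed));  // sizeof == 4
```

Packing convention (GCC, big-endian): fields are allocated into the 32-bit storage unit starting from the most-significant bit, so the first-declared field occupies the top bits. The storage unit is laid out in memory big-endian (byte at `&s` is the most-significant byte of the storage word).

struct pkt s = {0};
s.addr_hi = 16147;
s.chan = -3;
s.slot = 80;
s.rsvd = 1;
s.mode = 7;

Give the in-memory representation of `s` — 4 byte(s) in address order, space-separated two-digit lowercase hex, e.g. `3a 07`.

7e 27 4a 17

addr_hi (15b) val=16147 bits=0x3f13 at bit 17: 0x7e260000
chan (3b) val=-3 bits=0x5 at bit 14: 0x7e274000
slot (9b) val=80 bits=0x50 at bit 5: 0x7e274a00
rsvd (1b) val=1 bits=0x1 at bit 4: 0x7e274a10
mode (4b) val=7 bits=0x7 at bit 0: 0x7e274a17
word = 0x7e274a17 → big-endian bytes:
  [0]=0x7e  [1]=0x27  [2]=0x4a  [3]=0x17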